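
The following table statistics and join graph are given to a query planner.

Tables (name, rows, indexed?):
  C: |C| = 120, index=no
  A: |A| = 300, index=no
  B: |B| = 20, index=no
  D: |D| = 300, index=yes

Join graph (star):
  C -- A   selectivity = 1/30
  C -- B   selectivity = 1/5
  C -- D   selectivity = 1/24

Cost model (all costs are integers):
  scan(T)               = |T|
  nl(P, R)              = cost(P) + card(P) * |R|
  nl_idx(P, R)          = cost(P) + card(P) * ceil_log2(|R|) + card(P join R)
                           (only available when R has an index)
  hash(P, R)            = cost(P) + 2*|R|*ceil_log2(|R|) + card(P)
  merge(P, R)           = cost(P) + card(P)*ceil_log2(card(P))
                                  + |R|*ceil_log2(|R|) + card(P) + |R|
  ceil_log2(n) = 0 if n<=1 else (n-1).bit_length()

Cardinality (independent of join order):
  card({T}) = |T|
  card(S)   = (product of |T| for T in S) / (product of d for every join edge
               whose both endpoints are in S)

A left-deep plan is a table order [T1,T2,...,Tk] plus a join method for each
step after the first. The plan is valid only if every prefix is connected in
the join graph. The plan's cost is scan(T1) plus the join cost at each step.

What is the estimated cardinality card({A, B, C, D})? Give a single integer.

Tables in S: A(300), B(20), C(120), D(300)
Edges inside S: C-A(d=30), C-B(d=5), C-D(d=24)
numerator = 300 * 20 * 120 * 300 = 216000000
denominator = 30 * 5 * 24 = 3600
card(S) = 216000000 / 3600 = 60000

60000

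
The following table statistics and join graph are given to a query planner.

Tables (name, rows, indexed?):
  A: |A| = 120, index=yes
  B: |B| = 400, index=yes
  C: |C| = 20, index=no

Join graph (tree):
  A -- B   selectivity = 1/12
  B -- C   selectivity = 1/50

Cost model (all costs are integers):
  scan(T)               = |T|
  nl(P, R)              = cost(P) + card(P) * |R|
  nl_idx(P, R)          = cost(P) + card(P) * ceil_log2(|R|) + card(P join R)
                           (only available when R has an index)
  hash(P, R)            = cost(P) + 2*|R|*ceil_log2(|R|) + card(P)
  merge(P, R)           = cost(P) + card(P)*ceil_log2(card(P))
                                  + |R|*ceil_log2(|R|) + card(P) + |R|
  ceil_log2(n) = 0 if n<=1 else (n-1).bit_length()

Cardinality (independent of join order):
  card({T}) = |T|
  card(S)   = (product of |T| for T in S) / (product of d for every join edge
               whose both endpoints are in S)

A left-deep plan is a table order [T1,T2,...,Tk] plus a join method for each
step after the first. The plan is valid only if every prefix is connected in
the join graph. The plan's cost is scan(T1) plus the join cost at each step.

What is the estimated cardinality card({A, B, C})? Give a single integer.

Tables in S: A(120), B(400), C(20)
Edges inside S: A-B(d=12), B-C(d=50)
numerator = 120 * 400 * 20 = 960000
denominator = 12 * 50 = 600
card(S) = 960000 / 600 = 1600

1600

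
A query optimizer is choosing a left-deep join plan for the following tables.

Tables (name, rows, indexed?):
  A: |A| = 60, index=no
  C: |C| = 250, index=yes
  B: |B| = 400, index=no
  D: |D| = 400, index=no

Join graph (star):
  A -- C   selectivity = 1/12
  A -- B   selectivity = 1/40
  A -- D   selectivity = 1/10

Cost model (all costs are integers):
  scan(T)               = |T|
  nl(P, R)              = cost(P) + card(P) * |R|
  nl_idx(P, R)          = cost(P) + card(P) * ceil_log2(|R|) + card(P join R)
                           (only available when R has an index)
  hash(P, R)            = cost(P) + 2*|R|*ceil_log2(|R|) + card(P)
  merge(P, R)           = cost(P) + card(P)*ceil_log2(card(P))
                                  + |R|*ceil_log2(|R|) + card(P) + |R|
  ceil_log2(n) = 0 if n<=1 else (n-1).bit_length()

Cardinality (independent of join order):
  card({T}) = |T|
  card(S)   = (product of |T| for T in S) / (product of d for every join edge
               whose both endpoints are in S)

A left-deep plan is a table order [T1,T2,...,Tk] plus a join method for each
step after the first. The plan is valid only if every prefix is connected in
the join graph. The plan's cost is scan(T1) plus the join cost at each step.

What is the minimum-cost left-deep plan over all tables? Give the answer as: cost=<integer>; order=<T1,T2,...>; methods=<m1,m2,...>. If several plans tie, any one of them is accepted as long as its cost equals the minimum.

Selinger DP (subsets sized 1..n):
  {A}: scan cost=60, card=60
  {C}: scan cost=250, card=250
  {B}: scan cost=400, card=400
  {D}: scan cost=400, card=400
  {AC}: card=1250; try (A,hash)→1220, (C,nl_idx)→1790, (C,merge)→2730, (A,merge)→2920, (C,hash)→4120, (C,nl)→15060 …(+1); best=1220 via (A,hash)
  {AB}: card=600; try (A,hash)→1520, (B,merge)→4480, (A,merge)→4820, (B,hash)→7320, (B,nl)→24060, (A,nl)→24400; best=1520 via (A,hash)
  {AD}: card=2400; try (A,hash)→1520, (D,merge)→4480, (A,merge)→4820, (D,hash)→7320, (D,nl)→24060, (A,nl)→24400; best=1520 via (A,hash)
  {ABC}: card=12500; try (C,hash)→6120, (B,hash)→9670, (C,merge)→10370, (C,nl_idx)→18820, (B,merge)→20220, (C,nl)→151520 …(+1); best=6120 via (C,hash)
  {ACD}: card=50000; try (C,hash)→7920, (D,hash)→9670, (D,merge)→20220, (C,merge)→34970, (C,nl_idx)→70720, (D,nl)→501220 …(+1); best=7920 via (C,hash)
  {ABD}: card=24000; try (D,hash)→9320, (B,hash)→11120, (D,merge)→12120, (B,merge)→36720, (D,nl)→241520, (B,nl)→961520; best=9320 via (D,hash)
  {ABCD}: card=500000; try (D,hash)→25820, (C,hash)→37320, (B,hash)→65120, (D,merge)→197620, (C,merge)→395570, (C,nl_idx)→701320 …(+4); best=25820 via (D,hash)

cost=25820; order=B,A,C,D; methods=hash,hash,hash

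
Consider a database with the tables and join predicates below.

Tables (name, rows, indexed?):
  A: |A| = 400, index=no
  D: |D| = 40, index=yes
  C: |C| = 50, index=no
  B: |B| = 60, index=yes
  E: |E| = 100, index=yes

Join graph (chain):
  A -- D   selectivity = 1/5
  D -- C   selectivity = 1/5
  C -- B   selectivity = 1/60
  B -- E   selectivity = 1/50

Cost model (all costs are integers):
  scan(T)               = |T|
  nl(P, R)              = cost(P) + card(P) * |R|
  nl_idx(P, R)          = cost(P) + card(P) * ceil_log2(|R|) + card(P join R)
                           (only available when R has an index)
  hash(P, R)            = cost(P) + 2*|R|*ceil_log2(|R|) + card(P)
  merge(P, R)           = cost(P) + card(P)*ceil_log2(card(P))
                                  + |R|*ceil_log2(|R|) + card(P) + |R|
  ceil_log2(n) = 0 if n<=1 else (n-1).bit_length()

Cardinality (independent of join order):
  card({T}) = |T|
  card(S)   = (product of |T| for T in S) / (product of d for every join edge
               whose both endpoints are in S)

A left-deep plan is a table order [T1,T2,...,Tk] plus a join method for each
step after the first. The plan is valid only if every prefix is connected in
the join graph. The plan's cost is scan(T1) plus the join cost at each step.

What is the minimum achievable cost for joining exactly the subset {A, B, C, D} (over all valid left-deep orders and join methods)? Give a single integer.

Selinger DP over subsets of {A,B,C,D}:
  {A}: scan cost=400, card=400
  {D}: scan cost=40, card=40
  {C}: scan cost=50, card=50
  {B}: scan cost=60, card=60
  {AD}: card=3200; try (D,hash)→1280, (A,merge)→4320, (D,merge)→4680, (D,nl_idx)→6000, (A,hash)→7280, (A,nl)→16040 …(+1); best=1280 via (D,hash)
  {CD}: card=400; try (D,hash)→580, (C,merge)→670, (D,merge)→680, (C,hash)→680, (D,nl_idx)→750, (C,nl)→2040 …(+1); best=580 via (D,hash)
  {BC}: card=50; try (B,nl_idx)→400, (C,hash)→720, (B,hash)→820, (B,merge)→820, (C,merge)→830, (B,nl)→3050 …(+1); best=400 via (B,nl_idx)
  {ACD}: card=32000; try (C,hash)→5080, (A,hash)→8180, (A,merge)→8580, (C,merge)→43230, (A,nl)→160580, (C,nl)→161280; best=5080 via (C,hash)
  {BCD}: card=400; try (D,hash)→930, (D,merge)→1030, (D,nl_idx)→1100, (B,hash)→1700, (D,nl)→2400, (B,nl_idx)→3380 …(+2); best=930 via (D,hash)
  {ABCD}: card=32000; try (A,hash)→8530, (A,merge)→8930, (B,hash)→37800, (A,nl)→160930, (B,nl_idx)→229080, (B,merge)→517500 …(+1); best=8530 via (A,hash)

8530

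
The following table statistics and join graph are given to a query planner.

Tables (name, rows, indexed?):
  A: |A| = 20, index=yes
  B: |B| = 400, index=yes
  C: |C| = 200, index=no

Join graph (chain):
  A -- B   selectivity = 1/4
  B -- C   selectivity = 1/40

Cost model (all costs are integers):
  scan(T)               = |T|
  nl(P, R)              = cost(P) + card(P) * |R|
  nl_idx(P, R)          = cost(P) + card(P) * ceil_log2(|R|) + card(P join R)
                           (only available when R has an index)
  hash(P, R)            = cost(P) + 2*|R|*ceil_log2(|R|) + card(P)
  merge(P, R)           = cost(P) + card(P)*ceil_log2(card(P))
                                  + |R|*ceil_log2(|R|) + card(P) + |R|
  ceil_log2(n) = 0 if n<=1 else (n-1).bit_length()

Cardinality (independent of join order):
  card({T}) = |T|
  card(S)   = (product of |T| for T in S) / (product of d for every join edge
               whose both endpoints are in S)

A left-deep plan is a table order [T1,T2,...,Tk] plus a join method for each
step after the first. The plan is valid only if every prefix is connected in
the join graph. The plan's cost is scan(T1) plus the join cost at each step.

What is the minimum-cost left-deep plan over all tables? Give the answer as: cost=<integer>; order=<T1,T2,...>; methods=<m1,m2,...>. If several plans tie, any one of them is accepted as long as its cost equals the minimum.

cost=6200; order=B,A,C; methods=hash,hash

Selinger DP (subsets sized 1..n):
  {A}: scan cost=20, card=20
  {B}: scan cost=400, card=400
  {C}: scan cost=200, card=200
  {AB}: card=2000; try (A,hash)→1000, (B,nl_idx)→2200, (B,merge)→4140, (A,nl_idx)→4400, (A,merge)→4520, (B,hash)→7240 …(+2); best=1000 via (A,hash)
  {BC}: card=2000; try (C,hash)→4000, (B,nl_idx)→4000, (B,merge)→6000, (C,merge)→6200, (B,hash)→7600, (B,nl)→80200 …(+1); best=4000 via (C,hash)
  {ABC}: card=10000; try (C,hash)→6200, (A,hash)→6200, (A,nl_idx)→24000, (C,merge)→26800, (A,merge)→28120, (A,nl)→44000 …(+1); best=6200 via (C,hash)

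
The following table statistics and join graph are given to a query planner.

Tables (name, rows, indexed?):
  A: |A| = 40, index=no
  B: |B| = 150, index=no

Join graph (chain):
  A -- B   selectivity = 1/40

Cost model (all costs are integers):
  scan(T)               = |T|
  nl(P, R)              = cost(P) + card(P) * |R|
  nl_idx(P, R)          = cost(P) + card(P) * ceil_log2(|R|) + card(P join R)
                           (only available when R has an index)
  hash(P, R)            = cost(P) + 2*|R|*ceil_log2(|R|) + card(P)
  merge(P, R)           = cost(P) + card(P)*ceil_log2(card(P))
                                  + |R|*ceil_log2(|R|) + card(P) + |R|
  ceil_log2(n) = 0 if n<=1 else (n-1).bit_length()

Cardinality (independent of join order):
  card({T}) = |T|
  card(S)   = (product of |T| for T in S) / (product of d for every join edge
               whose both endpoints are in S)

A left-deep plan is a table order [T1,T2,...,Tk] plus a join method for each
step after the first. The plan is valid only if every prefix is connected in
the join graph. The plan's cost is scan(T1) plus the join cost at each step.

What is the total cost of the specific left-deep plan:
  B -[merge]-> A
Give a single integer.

1780

step 1: scan B: cost=150, card=150
step 2: join A via merge
    card(P join A) = 150*40/(40) = 150
    cost = 150 + 150*8 + 40*6 + 150 + 40 = 1780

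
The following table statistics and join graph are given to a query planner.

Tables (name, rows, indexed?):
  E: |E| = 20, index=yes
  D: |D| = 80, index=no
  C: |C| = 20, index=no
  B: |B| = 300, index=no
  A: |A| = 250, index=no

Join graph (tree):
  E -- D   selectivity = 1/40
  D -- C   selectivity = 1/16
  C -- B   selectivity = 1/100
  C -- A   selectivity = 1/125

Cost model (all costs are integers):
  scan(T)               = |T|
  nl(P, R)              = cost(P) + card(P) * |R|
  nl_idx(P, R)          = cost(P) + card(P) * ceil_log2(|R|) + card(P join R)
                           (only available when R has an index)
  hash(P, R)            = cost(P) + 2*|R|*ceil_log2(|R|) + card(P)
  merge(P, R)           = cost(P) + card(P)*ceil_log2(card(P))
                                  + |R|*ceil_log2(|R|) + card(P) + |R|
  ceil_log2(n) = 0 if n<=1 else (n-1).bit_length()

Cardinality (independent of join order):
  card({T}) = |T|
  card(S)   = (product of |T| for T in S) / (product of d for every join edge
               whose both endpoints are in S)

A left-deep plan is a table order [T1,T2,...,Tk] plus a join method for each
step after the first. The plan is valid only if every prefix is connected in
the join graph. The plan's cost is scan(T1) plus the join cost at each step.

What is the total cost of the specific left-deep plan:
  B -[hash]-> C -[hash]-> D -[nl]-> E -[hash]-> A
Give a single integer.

step 1: scan B: cost=300, card=300
step 2: join C via hash
    card(P join C) = 300*20/(100) = 60
    cost = 300 + 2*20*5 + 300 = 800
step 3: join D via hash
    card(P join D) = 60*80/(16) = 300
    cost = 800 + 2*80*7 + 60 = 1980
step 4: join E via nl
    card(P join E) = 300*20/(40) = 150
    cost = 1980 + 300*20 = 7980
step 5: join A via hash
    card(P join A) = 150*250/(125) = 300
    cost = 7980 + 2*250*8 + 150 = 12130

12130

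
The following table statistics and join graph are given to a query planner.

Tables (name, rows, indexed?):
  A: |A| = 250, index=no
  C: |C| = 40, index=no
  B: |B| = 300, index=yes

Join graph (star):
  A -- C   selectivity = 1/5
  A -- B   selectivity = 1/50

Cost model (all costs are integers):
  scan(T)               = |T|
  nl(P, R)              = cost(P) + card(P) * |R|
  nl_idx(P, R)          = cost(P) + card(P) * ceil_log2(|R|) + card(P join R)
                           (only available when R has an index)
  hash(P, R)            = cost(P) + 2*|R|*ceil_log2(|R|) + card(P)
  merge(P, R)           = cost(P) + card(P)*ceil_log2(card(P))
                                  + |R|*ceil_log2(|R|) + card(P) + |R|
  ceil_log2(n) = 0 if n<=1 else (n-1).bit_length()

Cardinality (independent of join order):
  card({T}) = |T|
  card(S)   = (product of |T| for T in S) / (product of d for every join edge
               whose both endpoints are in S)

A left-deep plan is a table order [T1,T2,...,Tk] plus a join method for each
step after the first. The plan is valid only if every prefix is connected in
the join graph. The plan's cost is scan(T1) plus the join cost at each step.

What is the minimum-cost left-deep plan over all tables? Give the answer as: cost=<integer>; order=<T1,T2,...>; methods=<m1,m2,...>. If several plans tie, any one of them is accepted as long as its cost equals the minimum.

cost=5980; order=A,B,C; methods=nl_idx,hash

Selinger DP (subsets sized 1..n):
  {A}: scan cost=250, card=250
  {C}: scan cost=40, card=40
  {B}: scan cost=300, card=300
  {AC}: card=2000; try (C,hash)→980, (A,merge)→2570, (C,merge)→2780, (A,hash)→4080, (A,nl)→10040, (C,nl)→10250; best=980 via (C,hash)
  {AB}: card=1500; try (B,nl_idx)→4000, (A,hash)→4600, (B,merge)→5500, (A,merge)→5550, (B,hash)→5900, (B,nl)→75250 …(+1); best=4000 via (B,nl_idx)
  {ABC}: card=12000; try (C,hash)→5980, (B,hash)→8380, (C,merge)→22280, (B,merge)→27980, (B,nl_idx)→30980, (C,nl)→64000 …(+1); best=5980 via (C,hash)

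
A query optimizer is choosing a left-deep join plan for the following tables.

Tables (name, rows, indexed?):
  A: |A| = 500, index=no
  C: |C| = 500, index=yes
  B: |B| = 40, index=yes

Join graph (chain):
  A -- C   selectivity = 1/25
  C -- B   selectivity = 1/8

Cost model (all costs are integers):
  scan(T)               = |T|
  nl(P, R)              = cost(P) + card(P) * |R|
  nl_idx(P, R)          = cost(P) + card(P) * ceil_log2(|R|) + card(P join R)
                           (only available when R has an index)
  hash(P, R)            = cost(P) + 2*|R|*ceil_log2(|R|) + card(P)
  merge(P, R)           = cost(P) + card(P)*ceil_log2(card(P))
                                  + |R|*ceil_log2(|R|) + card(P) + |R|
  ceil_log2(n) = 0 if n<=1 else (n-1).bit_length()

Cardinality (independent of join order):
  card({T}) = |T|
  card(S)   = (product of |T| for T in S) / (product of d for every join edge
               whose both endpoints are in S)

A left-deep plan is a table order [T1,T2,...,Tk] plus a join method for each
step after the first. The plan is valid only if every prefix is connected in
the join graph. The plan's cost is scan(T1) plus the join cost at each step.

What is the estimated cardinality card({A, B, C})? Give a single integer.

50000

Tables in S: A(500), B(40), C(500)
Edges inside S: A-C(d=25), C-B(d=8)
numerator = 500 * 40 * 500 = 10000000
denominator = 25 * 8 = 200
card(S) = 10000000 / 200 = 50000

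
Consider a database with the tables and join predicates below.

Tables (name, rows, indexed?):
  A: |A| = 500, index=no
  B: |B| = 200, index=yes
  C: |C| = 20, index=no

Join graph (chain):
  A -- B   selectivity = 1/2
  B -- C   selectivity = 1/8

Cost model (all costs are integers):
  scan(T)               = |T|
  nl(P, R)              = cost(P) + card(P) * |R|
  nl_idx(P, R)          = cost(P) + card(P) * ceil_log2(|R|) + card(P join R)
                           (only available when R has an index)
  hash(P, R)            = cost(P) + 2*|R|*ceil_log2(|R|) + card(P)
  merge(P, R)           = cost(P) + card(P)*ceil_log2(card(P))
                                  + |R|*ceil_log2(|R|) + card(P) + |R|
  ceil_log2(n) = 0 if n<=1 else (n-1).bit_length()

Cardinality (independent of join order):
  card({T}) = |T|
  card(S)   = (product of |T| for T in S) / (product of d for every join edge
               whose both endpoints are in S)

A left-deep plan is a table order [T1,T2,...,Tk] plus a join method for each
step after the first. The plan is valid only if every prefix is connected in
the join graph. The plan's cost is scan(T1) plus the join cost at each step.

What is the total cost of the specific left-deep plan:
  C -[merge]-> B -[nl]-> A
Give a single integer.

step 1: scan C: cost=20, card=20
step 2: join B via merge
    card(P join B) = 20*200/(8) = 500
    cost = 20 + 20*5 + 200*8 + 20 + 200 = 1940
step 3: join A via nl
    card(P join A) = 500*500/(2) = 125000
    cost = 1940 + 500*500 = 251940

251940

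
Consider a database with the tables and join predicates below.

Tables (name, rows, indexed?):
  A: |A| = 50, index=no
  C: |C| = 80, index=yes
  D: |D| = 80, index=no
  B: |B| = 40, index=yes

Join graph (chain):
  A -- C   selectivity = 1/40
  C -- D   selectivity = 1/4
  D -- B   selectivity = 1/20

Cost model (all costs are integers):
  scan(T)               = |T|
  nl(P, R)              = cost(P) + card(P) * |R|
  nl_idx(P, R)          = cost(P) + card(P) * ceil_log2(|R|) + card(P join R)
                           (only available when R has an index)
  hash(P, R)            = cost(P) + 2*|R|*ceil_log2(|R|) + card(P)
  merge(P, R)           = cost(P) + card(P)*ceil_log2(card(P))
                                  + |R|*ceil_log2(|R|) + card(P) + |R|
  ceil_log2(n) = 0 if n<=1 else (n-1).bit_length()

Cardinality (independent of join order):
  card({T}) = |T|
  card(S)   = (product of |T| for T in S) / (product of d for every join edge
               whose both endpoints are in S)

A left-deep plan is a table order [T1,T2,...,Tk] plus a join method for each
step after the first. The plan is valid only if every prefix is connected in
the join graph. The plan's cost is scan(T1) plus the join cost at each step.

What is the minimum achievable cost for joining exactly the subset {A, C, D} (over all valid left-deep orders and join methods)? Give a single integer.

1720

Selinger DP over subsets of {A,C,D}:
  {A}: scan cost=50, card=50
  {C}: scan cost=80, card=80
  {D}: scan cost=80, card=80
  {AC}: card=100; try (C,nl_idx)→500, (A,hash)→760, (C,merge)→1040, (A,merge)→1070, (C,hash)→1220, (C,nl)→4050 …(+1); best=500 via (C,nl_idx)
  {CD}: card=1600; try (D,hash)→1280, (C,hash)→1280, (D,merge)→1360, (C,merge)→1360, (C,nl_idx)→2240, (D,nl)→6480 …(+1); best=1280 via (D,hash)
  {ACD}: card=2000; try (D,hash)→1720, (D,merge)→1940, (A,hash)→3480, (D,nl)→8500, (A,merge)→20830, (A,nl)→81280; best=1720 via (D,hash)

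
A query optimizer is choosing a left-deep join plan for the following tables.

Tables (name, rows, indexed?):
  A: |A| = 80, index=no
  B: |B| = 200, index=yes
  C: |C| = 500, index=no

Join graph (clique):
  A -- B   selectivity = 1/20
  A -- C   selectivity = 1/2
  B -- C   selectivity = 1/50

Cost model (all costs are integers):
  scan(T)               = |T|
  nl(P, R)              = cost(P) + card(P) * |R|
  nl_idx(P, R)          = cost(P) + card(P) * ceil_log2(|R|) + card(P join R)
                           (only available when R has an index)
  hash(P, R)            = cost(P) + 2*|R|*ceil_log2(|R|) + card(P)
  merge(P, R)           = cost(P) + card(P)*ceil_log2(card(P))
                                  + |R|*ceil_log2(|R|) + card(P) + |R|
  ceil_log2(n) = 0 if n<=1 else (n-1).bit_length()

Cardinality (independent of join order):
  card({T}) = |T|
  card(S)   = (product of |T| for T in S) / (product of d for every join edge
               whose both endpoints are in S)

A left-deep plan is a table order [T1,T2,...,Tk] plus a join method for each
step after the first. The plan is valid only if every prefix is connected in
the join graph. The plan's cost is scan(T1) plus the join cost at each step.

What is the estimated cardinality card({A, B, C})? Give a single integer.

4000

Tables in S: A(80), B(200), C(500)
Edges inside S: A-B(d=20), A-C(d=2), B-C(d=50)
numerator = 80 * 200 * 500 = 8000000
denominator = 20 * 2 * 50 = 2000
card(S) = 8000000 / 2000 = 4000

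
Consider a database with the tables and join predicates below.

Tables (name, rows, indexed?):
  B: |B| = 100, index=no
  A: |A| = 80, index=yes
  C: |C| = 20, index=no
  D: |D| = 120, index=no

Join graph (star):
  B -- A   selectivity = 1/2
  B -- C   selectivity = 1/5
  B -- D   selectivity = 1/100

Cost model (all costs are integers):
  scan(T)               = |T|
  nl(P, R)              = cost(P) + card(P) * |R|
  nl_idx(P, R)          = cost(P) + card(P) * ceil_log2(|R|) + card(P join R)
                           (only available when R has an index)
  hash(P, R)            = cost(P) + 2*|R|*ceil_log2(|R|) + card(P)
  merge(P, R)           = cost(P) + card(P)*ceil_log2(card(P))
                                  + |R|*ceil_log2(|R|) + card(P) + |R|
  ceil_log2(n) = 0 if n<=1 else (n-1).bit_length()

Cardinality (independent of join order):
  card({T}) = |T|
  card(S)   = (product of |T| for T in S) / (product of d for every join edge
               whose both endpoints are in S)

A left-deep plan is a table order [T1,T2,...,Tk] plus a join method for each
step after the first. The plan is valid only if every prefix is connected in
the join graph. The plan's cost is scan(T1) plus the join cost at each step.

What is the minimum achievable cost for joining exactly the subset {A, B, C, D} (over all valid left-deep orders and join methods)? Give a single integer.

3560

Selinger DP over subsets of {A,B,C,D}:
  {B}: scan cost=100, card=100
  {A}: scan cost=80, card=80
  {C}: scan cost=20, card=20
  {D}: scan cost=120, card=120
  {AB}: card=4000; try (A,hash)→1320, (B,merge)→1520, (A,merge)→1540, (B,hash)→1560, (A,nl_idx)→4800, (B,nl)→8080 …(+1); best=1320 via (A,hash)
  {BC}: card=400; try (C,hash)→400, (B,merge)→940, (C,merge)→1020, (B,hash)→1440, (B,nl)→2020, (C,nl)→2100; best=400 via (C,hash)
  {BD}: card=120; try (B,hash)→1640, (D,merge)→1860, (D,hash)→1880, (B,merge)→1880, (D,nl)→12100, (B,nl)→12120; best=1640 via (B,hash)
  {ABC}: card=16000; try (A,hash)→1920, (A,merge)→5040, (C,hash)→5520, (A,nl_idx)→19200, (A,nl)→32400, (C,merge)→53440 …(+1); best=1920 via (A,hash)
  {ABD}: card=4800; try (A,hash)→2880, (A,merge)→3240, (D,hash)→7000, (A,nl_idx)→7280, (A,nl)→11240, (D,merge)→54280 …(+1); best=2880 via (A,hash)
  {BCD}: card=480; try (C,hash)→1960, (D,hash)→2480, (C,merge)→2720, (C,nl)→4040, (D,merge)→5360, (D,nl)→48400; best=1960 via (C,hash)
  {ABCD}: card=19200; try (A,hash)→3560, (A,merge)→7400, (C,hash)→7880, (D,hash)→19600, (A,nl_idx)→24520, (A,nl)→40360 …(+4); best=3560 via (A,hash)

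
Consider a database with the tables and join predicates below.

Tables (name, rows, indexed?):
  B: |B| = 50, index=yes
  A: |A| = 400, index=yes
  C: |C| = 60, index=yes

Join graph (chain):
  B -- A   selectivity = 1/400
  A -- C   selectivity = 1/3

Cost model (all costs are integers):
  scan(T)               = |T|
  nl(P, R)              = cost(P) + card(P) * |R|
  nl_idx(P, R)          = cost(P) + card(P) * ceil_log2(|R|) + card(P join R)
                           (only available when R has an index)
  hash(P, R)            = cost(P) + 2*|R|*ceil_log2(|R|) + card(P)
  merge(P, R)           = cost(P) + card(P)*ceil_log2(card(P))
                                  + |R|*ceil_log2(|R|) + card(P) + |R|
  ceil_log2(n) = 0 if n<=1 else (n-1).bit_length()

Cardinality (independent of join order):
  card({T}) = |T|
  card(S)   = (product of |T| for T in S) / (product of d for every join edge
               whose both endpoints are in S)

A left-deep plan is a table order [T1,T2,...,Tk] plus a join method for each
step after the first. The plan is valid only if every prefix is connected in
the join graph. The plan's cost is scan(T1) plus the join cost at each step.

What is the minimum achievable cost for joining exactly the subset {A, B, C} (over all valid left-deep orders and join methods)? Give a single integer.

Selinger DP over subsets of {A,B,C}:
  {B}: scan cost=50, card=50
  {A}: scan cost=400, card=400
  {C}: scan cost=60, card=60
  {AB}: card=50; try (A,nl_idx)→550, (B,hash)→1400, (B,nl_idx)→2850, (A,merge)→4400, (B,merge)→4750, (A,hash)→7300 …(+2); best=550 via (A,nl_idx)
  {AC}: card=8000; try (C,hash)→1520, (A,merge)→4480, (C,merge)→4820, (A,hash)→7320, (A,nl_idx)→8600, (C,nl_idx)→10800 …(+2); best=1520 via (C,hash)
  {ABC}: card=1000; try (C,hash)→1320, (C,merge)→1320, (C,nl_idx)→1850, (C,nl)→3550, (B,hash)→10120, (B,nl_idx)→50520 …(+2); best=1320 via (C,hash)

1320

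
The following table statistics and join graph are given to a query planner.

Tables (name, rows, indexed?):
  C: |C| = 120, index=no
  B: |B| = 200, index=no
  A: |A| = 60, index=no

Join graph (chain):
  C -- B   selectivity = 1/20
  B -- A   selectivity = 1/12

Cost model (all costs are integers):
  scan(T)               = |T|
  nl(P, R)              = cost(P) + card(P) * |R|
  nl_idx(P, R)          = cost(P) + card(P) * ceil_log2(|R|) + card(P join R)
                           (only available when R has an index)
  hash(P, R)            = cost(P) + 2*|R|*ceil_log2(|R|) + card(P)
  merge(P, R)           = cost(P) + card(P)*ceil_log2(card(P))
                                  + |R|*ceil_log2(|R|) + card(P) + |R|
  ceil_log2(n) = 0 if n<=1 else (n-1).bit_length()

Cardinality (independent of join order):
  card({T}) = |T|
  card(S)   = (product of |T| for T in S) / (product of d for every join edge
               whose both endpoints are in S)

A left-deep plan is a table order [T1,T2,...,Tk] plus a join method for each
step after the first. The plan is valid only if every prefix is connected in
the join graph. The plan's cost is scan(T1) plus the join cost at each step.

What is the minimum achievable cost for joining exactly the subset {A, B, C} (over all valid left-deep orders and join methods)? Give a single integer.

3800

Selinger DP over subsets of {A,B,C}:
  {C}: scan cost=120, card=120
  {B}: scan cost=200, card=200
  {A}: scan cost=60, card=60
  {BC}: card=1200; try (C,hash)→2080, (B,merge)→2880, (C,merge)→2960, (B,hash)→3440, (B,nl)→24120, (C,nl)→24200; best=2080 via (C,hash)
  {AB}: card=1000; try (A,hash)→1120, (B,merge)→2280, (A,merge)→2420, (B,hash)→3320, (B,nl)→12060, (A,nl)→12200; best=1120 via (A,hash)
  {ABC}: card=6000; try (C,hash)→3800, (A,hash)→4000, (C,merge)→13080, (A,merge)→16900, (A,nl)→74080, (C,nl)→121120; best=3800 via (C,hash)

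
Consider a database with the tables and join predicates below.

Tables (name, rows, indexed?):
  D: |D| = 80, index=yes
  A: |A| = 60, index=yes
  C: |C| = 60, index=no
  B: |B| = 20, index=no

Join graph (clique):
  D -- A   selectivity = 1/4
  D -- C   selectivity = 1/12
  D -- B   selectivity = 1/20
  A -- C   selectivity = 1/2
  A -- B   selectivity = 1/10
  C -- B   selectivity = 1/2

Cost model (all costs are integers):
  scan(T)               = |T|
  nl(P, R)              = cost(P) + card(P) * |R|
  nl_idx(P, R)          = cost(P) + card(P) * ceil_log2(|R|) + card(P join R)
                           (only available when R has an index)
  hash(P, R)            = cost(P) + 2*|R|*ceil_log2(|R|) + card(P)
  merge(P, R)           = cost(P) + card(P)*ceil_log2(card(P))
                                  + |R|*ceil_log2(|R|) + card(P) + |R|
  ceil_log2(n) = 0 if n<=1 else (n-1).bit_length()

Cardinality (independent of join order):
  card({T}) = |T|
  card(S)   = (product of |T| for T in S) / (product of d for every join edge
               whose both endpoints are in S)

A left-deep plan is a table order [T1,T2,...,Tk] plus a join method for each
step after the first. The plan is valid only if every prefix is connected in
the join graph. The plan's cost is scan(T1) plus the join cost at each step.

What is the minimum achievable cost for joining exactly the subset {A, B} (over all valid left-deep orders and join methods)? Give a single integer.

260

Selinger DP over subsets of {A,B}:
  {A}: scan cost=60, card=60
  {B}: scan cost=20, card=20
  {AB}: card=120; try (A,nl_idx)→260, (B,hash)→320, (A,merge)→560, (B,merge)→600, (A,hash)→760, (A,nl)→1220 …(+1); best=260 via (A,nl_idx)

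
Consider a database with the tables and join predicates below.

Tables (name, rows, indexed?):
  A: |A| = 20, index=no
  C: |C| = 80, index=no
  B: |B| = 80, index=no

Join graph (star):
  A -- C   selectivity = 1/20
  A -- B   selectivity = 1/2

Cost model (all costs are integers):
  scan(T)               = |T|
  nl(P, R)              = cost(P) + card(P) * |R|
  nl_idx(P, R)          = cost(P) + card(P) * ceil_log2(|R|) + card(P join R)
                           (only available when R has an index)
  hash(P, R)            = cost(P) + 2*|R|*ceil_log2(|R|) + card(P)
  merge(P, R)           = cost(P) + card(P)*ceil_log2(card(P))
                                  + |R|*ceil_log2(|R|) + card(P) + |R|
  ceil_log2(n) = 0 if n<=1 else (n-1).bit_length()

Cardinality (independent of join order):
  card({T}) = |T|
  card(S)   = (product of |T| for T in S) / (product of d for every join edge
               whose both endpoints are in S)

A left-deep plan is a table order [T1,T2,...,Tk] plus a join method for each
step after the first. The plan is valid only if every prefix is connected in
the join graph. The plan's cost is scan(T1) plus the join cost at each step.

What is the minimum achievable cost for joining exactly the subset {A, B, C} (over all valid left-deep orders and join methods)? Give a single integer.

Selinger DP over subsets of {A,B,C}:
  {A}: scan cost=20, card=20
  {C}: scan cost=80, card=80
  {B}: scan cost=80, card=80
  {AC}: card=80; try (A,hash)→360, (C,merge)→780, (A,merge)→840, (C,hash)→1160, (C,nl)→1620, (A,nl)→1680; best=360 via (A,hash)
  {AB}: card=800; try (A,hash)→360, (B,merge)→780, (A,merge)→840, (B,hash)→1160, (B,nl)→1620, (A,nl)→1680; best=360 via (A,hash)
  {ABC}: card=3200; try (B,hash)→1560, (B,merge)→1640, (C,hash)→2280, (B,nl)→6760, (C,merge)→9800, (C,nl)→64360; best=1560 via (B,hash)

1560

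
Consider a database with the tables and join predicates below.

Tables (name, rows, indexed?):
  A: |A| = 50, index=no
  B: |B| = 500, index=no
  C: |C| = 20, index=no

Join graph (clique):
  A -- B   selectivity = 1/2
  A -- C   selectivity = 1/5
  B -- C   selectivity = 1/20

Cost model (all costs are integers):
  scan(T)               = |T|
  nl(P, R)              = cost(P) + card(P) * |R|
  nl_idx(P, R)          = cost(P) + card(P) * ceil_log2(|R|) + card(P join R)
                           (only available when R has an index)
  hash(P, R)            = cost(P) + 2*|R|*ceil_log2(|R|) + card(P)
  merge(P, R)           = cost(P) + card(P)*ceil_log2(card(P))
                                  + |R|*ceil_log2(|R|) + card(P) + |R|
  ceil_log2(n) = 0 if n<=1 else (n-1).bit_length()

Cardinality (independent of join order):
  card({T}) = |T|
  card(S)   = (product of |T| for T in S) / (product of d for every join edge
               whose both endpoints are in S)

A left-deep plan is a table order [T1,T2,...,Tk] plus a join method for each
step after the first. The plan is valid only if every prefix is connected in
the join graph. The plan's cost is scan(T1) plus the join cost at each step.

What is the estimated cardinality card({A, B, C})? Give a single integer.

2500

Tables in S: A(50), B(500), C(20)
Edges inside S: A-B(d=2), A-C(d=5), B-C(d=20)
numerator = 50 * 500 * 20 = 500000
denominator = 2 * 5 * 20 = 200
card(S) = 500000 / 200 = 2500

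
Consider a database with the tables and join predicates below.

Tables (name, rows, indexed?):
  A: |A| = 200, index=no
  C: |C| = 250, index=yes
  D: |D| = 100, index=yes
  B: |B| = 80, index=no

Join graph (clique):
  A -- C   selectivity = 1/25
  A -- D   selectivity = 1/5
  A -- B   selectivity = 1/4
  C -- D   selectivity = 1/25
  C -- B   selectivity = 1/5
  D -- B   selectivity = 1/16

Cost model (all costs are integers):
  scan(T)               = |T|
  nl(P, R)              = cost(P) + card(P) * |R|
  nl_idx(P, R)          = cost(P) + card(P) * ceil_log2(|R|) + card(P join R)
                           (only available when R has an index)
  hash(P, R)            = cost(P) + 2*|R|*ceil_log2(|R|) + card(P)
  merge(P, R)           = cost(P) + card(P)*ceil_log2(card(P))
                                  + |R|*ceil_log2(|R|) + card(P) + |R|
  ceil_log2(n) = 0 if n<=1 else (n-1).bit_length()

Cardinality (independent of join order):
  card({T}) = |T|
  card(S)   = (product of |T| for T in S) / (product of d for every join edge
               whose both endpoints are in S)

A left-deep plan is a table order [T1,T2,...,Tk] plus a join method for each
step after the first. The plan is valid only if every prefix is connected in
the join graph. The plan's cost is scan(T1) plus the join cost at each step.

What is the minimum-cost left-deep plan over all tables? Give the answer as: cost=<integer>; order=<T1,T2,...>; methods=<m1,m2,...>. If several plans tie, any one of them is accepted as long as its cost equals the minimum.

cost=8220; order=C,D,B,A; methods=hash,hash,hash

Selinger DP (subsets sized 1..n):
  {A}: scan cost=200, card=200
  {C}: scan cost=250, card=250
  {D}: scan cost=100, card=100
  {B}: scan cost=80, card=80
  {AC}: card=2000; try (A,hash)→3700, (C,nl_idx)→3800, (C,merge)→4250, (A,merge)→4300, (C,hash)→4400, (C,nl)→50200 …(+1); best=3700 via (A,hash)
  {AD}: card=4000; try (D,hash)→1800, (A,merge)→2700, (D,merge)→2800, (A,hash)→3400, (D,nl_idx)→5600, (A,nl)→20100 …(+1); best=1800 via (D,hash)
  {AB}: card=4000; try (B,hash)→1520, (A,merge)→2520, (B,merge)→2640, (A,hash)→3360, (A,nl)→16080, (B,nl)→16200; best=1520 via (B,hash)
  {CD}: card=1000; try (D,hash)→1900, (C,nl_idx)→1900, (D,nl_idx)→3000, (C,merge)→3150, (D,merge)→3300, (C,hash)→4200 …(+2); best=1900 via (D,hash)
  {BC}: card=4000; try (B,hash)→1620, (C,merge)→2970, (B,merge)→3140, (C,hash)→4160, (C,nl_idx)→4720, (C,nl)→20080 …(+1); best=1620 via (B,hash)
  {BD}: card=500; try (D,nl_idx)→1140, (B,hash)→1320, (D,merge)→1520, (B,merge)→1540, (D,hash)→1560, (D,nl)→8080 …(+1); best=1140 via (D,nl_idx)
  {ACD}: card=1600; try (A,hash)→6100, (D,hash)→7100, (C,hash)→9800, (A,merge)→14700, (D,nl_idx)→19300, (D,merge)→28500 …(+5); best=6100 via (A,hash)
  {ABC}: card=8000; try (B,hash)→6820, (A,hash)→8820, (C,hash)→9520, (B,merge)→28340, (C,nl_idx)→41520, (A,merge)→55420 …(+4); best=6820 via (B,hash)
  {ABD}: card=5000; try (A,hash)→4840, (D,hash)→6920, (B,hash)→6920, (A,merge)→7940, (D,nl_idx)→34520, (D,merge)→54320 …(+4); best=4840 via (A,hash)
  {BCD}: card=1000; try (B,hash)→4020, (C,hash)→5640, (C,nl_idx)→6140, (D,hash)→7020, (C,merge)→8390, (B,merge)→13540 …(+5); best=4020 via (B,hash)
  {ABCD}: card=400; try (A,hash)→8220, (B,hash)→8820, (C,hash)→13840, (D,hash)→16220, (A,merge)→16820, (B,merge)→25940 …(+8); best=8220 via (A,hash)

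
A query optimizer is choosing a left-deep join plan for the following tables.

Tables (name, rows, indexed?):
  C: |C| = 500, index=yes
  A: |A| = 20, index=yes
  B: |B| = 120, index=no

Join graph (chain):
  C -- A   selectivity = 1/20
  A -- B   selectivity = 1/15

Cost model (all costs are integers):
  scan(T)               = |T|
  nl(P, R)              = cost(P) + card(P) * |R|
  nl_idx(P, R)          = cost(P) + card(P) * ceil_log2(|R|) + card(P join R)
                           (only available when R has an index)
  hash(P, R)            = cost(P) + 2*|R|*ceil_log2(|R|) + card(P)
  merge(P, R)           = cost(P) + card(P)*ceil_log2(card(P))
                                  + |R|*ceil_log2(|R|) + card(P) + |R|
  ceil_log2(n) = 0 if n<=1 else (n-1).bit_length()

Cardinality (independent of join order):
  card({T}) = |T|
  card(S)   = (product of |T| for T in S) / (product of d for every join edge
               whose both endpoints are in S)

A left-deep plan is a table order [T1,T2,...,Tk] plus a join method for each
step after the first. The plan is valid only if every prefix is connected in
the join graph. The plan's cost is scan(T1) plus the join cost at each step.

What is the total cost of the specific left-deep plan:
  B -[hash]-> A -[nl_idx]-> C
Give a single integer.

step 1: scan B: cost=120, card=120
step 2: join A via hash
    card(P join A) = 120*20/(15) = 160
    cost = 120 + 2*20*5 + 120 = 440
step 3: join C via nl_idx
    card(P join C) = 160*500/(20) = 4000
    cost = 440 + 160*9 + 4000 = 5880

5880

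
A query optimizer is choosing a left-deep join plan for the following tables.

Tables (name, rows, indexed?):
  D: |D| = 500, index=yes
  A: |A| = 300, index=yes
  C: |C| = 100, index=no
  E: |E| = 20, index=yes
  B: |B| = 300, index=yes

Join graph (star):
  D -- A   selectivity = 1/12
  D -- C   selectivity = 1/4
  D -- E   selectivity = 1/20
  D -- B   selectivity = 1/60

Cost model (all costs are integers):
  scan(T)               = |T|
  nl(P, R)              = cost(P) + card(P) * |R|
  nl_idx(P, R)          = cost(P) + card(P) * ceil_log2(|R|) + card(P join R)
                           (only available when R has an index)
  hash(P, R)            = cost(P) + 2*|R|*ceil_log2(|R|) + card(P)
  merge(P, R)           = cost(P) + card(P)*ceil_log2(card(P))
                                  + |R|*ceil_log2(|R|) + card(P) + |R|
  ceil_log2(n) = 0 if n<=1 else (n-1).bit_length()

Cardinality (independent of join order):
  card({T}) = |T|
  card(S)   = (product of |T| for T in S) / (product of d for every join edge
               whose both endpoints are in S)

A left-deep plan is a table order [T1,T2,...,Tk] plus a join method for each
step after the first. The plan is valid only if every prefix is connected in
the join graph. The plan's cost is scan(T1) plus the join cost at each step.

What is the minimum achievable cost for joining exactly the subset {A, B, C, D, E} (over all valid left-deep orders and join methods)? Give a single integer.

78400

Selinger DP over subsets of {A,B,C,D,E}:
  {D}: scan cost=500, card=500
  {A}: scan cost=300, card=300
  {C}: scan cost=100, card=100
  {E}: scan cost=20, card=20
  {B}: scan cost=300, card=300
  {AD}: card=12500; try (A,hash)→6400, (D,merge)→8300, (A,merge)→8500, (D,hash)→9600, (D,nl_idx)→15500, (A,nl_idx)→17500 …(+2); best=6400 via (A,hash)
  {CD}: card=12500; try (C,hash)→2400, (D,merge)→5900, (C,merge)→6300, (D,hash)→9200, (D,nl_idx)→13500, (D,nl)→50100 …(+1); best=2400 via (C,hash)
  {DE}: card=500; try (D,nl_idx)→700, (E,hash)→1200, (E,nl_idx)→3500, (D,merge)→5140, (E,merge)→5620, (D,hash)→9040 …(+2); best=700 via (D,nl_idx)
  {BD}: card=2500; try (D,nl_idx)→5500, (B,hash)→6400, (B,nl_idx)→7500, (D,merge)→8300, (B,merge)→8500, (D,hash)→9600 …(+2); best=5500 via (D,nl_idx)
  {ACD}: card=312500; try (C,hash)→20300, (A,hash)→20300, (A,merge)→192900, (C,merge)→194700, (A,nl_idx)→427400, (C,nl)→1256400 …(+1); best=20300 via (C,hash)
  {ADE}: card=12500; try (A,hash)→6600, (A,merge)→8700, (A,nl_idx)→17700, (E,hash)→19100, (E,nl_idx)→81400, (A,nl)→150700 …(+2); best=6600 via (A,hash)
  {ABD}: card=62500; try (A,hash)→13400, (B,hash)→24300, (A,merge)→41000, (A,nl_idx)→90500, (B,nl_idx)→181400, (B,merge)→196900 …(+2); best=13400 via (A,hash)
  {CDE}: card=12500; try (C,hash)→2600, (C,merge)→6500, (E,hash)→15100, (C,nl)→50700, (E,nl_idx)→77400, (E,merge)→190020 …(+1); best=2600 via (C,hash)
  {BCD}: card=62500; try (C,hash)→9400, (B,hash)→20300, (C,merge)→38800, (B,nl_idx)→177400, (B,merge)→192900, (C,nl)→255500 …(+1); best=9400 via (C,hash)
  {BDE}: card=2500; try (B,hash)→6600, (B,nl_idx)→7700, (E,hash)→8200, (B,merge)→8700, (E,nl_idx)→20500, (E,merge)→38120 …(+2); best=6600 via (B,hash)
  {ACDE}: card=312500; try (C,hash)→20500, (A,hash)→20500, (A,merge)→193100, (C,merge)→194900, (E,hash)→333000, (A,nl_idx)→427600 …(+5); best=20500 via (C,hash)
  {ABCD}: card=1562500; try (C,hash)→77300, (A,hash)→77300, (B,hash)→338200, (A,merge)→1074900, (C,merge)→1076700, (A,nl_idx)→2134400 …(+5); best=77300 via (C,hash)
  {ABDE}: card=62500; try (A,hash)→14500, (B,hash)→24500, (A,merge)→42100, (E,hash)→76100, (A,nl_idx)→91600, (B,nl_idx)→181600 …(+6); best=14500 via (A,hash)
  {BCDE}: card=62500; try (C,hash)→10500, (B,hash)→20500, (C,merge)→39900, (E,hash)→72100, (B,nl_idx)→177600, (B,merge)→193100 …(+5); best=10500 via (C,hash)
  {ABCDE}: card=1562500; try (C,hash)→78400, (A,hash)→78400, (B,hash)→338400, (A,merge)→1076000, (C,merge)→1077800, (E,hash)→1640000 …(+9); best=78400 via (C,hash)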